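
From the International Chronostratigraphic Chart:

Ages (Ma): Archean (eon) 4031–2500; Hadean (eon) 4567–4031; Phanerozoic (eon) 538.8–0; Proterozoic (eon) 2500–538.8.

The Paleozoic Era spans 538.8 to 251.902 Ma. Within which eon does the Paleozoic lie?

Phanerozoic

The Paleozoic (538.8–251.902 Ma) lies entirely within 538.8–0 Ma, the Phanerozoic Eon.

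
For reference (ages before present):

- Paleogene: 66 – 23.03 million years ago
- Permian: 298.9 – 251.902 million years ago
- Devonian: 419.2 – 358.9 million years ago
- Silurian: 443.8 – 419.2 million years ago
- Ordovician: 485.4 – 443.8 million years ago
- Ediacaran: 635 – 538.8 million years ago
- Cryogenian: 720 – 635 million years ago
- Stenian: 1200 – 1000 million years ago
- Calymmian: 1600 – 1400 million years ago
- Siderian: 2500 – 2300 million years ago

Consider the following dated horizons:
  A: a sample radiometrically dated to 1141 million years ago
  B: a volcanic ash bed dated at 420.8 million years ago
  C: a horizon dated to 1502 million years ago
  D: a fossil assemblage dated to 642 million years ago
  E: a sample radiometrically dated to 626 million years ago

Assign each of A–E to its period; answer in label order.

A — Stenian; B — Silurian; C — Calymmian; D — Cryogenian; E — Ediacaran

A: 1141 Ma lies in 1200–1000 Ma, so Stenian.
B: 420.8 Ma lies in 443.8–419.2 Ma, so Silurian.
C: 1502 Ma lies in 1600–1400 Ma, so Calymmian.
D: 642 Ma lies in 720–635 Ma, so Cryogenian.
E: 626 Ma lies in 635–538.8 Ma, so Ediacaran.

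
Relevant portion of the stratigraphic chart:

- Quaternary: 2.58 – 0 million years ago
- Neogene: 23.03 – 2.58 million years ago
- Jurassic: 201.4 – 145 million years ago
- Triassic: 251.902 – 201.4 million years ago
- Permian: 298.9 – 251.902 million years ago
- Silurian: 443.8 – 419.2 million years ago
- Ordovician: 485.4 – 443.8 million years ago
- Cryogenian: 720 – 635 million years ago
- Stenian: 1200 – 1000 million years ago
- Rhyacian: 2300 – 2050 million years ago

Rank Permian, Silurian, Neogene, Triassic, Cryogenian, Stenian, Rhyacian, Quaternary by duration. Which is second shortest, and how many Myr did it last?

Durations: Permian 46.998; Silurian 24.6; Neogene 20.45; Triassic 50.502; Cryogenian 85; Stenian 200; Rhyacian 250; Quaternary 2.58 Myr.
Sorted shortest-first: Quaternary (2.58), Neogene (20.45), Silurian (24.6), Permian (46.998), Triassic (50.502), Cryogenian (85), Stenian (200), Rhyacian (250).
The second shortest is Neogene at 20.45 Myr.

Neogene, 20.45 million years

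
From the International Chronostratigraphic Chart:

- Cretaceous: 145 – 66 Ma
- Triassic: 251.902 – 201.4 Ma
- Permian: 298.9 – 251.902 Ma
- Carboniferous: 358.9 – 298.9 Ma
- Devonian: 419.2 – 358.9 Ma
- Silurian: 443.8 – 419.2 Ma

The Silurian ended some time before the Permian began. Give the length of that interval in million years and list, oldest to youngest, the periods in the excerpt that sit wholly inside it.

120.3 million years; Devonian, Carboniferous

End of Silurian = 419.2 Ma; start of Permian = 298.9 Ma.
Gap = 419.2 − 298.9 = 120.3 Myr.
Periods wholly inside 419.2–298.9 Ma: Devonian (419.2–358.9), Carboniferous (358.9–298.9).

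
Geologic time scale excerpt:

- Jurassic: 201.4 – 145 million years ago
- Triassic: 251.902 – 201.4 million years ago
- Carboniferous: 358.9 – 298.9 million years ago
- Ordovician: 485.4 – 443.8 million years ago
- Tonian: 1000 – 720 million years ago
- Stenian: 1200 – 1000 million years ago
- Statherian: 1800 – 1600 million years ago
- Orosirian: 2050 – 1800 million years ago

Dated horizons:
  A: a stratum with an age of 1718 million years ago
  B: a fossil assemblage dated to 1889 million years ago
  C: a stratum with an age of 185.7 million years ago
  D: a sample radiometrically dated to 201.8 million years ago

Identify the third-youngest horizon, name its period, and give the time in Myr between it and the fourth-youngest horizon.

Sorted youngest-first by Ma: C (185.7), D (201.8), A (1718), B (1889).
The third youngest is A at 1718 Ma, which lies in 1800–1600 Ma: the Statherian.
The fourth youngest is B at 1889 Ma; separation = |1718 − 1889| = 171 Myr.

A, in the Statherian; 171 million years to B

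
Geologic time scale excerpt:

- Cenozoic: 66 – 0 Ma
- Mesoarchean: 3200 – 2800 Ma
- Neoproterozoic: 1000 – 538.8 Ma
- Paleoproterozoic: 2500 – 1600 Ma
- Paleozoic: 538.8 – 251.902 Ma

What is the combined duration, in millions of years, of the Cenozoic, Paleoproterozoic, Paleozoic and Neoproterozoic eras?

1714.098 million years

Each duration: Cenozoic = 66; Paleoproterozoic = 900; Paleozoic = 286.898; Neoproterozoic = 461.2.
Sum: 66 + 900 + 286.898 + 461.2 = 1714.098 Myr.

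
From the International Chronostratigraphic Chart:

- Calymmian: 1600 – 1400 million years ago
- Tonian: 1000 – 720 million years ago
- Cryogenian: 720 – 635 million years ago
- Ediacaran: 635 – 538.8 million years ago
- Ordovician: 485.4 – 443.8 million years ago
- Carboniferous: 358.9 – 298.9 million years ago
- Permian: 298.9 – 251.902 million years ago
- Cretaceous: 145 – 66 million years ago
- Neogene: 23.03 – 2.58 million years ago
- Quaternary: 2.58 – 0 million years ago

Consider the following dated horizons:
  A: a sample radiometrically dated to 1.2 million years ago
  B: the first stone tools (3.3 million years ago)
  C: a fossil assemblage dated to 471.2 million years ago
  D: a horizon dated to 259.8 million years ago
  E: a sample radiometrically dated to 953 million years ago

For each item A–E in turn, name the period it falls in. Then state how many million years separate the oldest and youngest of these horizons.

A — Quaternary; B — Neogene; C — Ordovician; D — Permian; E — Tonian; span 951.8 million years

Match each age against the start–end ranges in the excerpt: A = 1.2 Ma → Quaternary (2.58–0); B = 3.3 Ma → Neogene (23.03–2.58); C = 471.2 Ma → Ordovician (485.4–443.8); D = 259.8 Ma → Permian (298.9–251.902); E = 953 Ma → Tonian (1000–720).
The largest age is 953 Ma and the smallest is 1.2 Ma; their difference is 951.8 Myr.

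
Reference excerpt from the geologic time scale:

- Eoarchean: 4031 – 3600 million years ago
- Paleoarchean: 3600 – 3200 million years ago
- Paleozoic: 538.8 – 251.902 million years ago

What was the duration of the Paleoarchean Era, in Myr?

3600 − 3200 = 400 million years.

400 million years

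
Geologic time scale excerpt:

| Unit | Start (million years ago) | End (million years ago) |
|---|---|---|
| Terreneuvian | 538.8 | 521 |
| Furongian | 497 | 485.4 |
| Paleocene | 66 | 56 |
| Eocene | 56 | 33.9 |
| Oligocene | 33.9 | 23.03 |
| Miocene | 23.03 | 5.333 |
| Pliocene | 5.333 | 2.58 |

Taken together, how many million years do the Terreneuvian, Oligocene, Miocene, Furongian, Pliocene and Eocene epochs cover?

Each duration: Terreneuvian = 17.8; Oligocene = 10.87; Miocene = 17.697; Furongian = 11.6; Pliocene = 2.753; Eocene = 22.1.
Sum: 17.8 + 10.87 + 17.697 + 11.6 + 2.753 + 22.1 = 82.82 Myr.

82.82 million years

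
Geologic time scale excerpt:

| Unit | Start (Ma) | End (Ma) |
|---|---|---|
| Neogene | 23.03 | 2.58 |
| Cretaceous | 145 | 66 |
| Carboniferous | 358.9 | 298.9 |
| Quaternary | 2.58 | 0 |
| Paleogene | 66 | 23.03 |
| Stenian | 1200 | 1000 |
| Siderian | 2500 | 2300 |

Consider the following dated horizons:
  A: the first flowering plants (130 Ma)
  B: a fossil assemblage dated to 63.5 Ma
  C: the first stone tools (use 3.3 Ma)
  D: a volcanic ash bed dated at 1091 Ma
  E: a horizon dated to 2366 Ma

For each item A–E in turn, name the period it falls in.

A: 130 Ma lies in 145–66 Ma, so Cretaceous.
B: 63.5 Ma lies in 66–23.03 Ma, so Paleogene.
C: 3.3 Ma lies in 23.03–2.58 Ma, so Neogene.
D: 1091 Ma lies in 1200–1000 Ma, so Stenian.
E: 2366 Ma lies in 2500–2300 Ma, so Siderian.

A — Cretaceous; B — Paleogene; C — Neogene; D — Stenian; E — Siderian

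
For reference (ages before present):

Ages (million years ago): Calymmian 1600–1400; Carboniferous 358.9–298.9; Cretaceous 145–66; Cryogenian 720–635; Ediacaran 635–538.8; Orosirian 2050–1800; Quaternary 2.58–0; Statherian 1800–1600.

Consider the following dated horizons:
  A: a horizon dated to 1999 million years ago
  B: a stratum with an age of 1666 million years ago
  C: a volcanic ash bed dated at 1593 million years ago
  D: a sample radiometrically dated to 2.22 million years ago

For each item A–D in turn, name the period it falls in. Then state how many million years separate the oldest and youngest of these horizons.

A — Orosirian; B — Statherian; C — Calymmian; D — Quaternary; span 1996.78 million years

Match each age against the start–end ranges in the excerpt: A = 1999 Ma → Orosirian (2050–1800); B = 1666 Ma → Statherian (1800–1600); C = 1593 Ma → Calymmian (1600–1400); D = 2.22 Ma → Quaternary (2.58–0).
The largest age is 1999 Ma and the smallest is 2.22 Ma; their difference is 1996.78 Myr.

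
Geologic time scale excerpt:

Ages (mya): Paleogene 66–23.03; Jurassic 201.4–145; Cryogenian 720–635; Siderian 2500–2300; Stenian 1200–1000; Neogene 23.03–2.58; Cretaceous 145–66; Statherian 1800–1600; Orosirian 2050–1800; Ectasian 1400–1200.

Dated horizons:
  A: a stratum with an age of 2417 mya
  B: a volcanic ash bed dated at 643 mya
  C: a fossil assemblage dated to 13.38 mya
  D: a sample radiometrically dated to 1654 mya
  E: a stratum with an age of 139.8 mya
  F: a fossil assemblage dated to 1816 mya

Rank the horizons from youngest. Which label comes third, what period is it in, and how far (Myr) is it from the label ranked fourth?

B, in the Cryogenian; 1011 million years to D

Sorted youngest-first by Ma: C (13.38), E (139.8), B (643), D (1654), F (1816), A (2417).
The third youngest is B at 643 Ma, which lies in 720–635 Ma: the Cryogenian.
The fourth youngest is D at 1654 Ma; separation = |643 − 1654| = 1011 Myr.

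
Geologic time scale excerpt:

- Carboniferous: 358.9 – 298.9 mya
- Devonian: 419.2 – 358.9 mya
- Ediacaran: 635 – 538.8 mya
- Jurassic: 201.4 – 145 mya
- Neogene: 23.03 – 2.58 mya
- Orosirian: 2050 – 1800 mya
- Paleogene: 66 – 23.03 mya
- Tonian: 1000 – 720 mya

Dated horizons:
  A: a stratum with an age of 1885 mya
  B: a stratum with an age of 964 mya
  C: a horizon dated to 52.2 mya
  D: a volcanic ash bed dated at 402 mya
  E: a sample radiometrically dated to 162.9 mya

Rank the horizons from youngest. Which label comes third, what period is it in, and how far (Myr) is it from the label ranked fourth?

Sorted youngest-first by Ma: C (52.2), E (162.9), D (402), B (964), A (1885).
The third youngest is D at 402 Ma, which lies in 419.2–358.9 Ma: the Devonian.
The fourth youngest is B at 964 Ma; separation = |402 − 964| = 562 Myr.

D, in the Devonian; 562 million years to B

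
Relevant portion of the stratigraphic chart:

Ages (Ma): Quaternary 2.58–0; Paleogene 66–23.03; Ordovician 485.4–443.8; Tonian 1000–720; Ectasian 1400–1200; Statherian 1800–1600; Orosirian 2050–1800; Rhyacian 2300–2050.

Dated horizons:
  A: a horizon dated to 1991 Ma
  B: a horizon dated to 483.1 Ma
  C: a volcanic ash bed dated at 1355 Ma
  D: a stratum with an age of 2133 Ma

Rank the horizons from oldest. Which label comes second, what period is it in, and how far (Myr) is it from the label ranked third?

A, in the Orosirian; 636 million years to C

Larger Ma means older, so oldest first: D 2133 > A 1991 > C 1355 > B 483.1.
Counting 2 along gives A (1991 Ma); the excerpt puts that inside the Orosirian, 2050–1800 Ma.
Next in line is C (1355 Ma), and 1991 − 1355 = 636 Myr.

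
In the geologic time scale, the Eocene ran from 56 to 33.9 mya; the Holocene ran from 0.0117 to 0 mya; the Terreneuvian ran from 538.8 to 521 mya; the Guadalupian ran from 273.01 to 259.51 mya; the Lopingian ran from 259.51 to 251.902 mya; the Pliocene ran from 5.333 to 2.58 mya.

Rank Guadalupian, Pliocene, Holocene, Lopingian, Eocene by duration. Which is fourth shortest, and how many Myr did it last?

Start − end for each: Guadalupian 273.01 − 259.51 = 13.5; Pliocene 5.333 − 2.58 = 2.753; Holocene 0.0117 − 0 = 0.0117; Lopingian 259.51 − 251.902 = 7.608; Eocene 56 − 33.9 = 22.1.
Ranking these from shortest: Holocene < Pliocene < Lopingian < Guadalupian < Eocene.
Position 4 in that ranking is Guadalupian, which lasted 13.5 Myr.

Guadalupian, 13.5 million years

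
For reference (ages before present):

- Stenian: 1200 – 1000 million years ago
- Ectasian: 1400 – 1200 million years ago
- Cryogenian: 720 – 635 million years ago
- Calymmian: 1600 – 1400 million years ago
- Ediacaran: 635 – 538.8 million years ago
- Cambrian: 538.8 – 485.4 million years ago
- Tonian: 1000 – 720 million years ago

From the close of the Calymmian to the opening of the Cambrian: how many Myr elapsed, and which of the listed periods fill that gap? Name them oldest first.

861.2 million years; Ectasian, Stenian, Tonian, Cryogenian, Ediacaran

End of Calymmian = 1400 Ma; start of Cambrian = 538.8 Ma.
Gap = 1400 − 538.8 = 861.2 Myr.
Periods wholly inside 1400–538.8 Ma: Ectasian (1400–1200), Stenian (1200–1000), Tonian (1000–720), Cryogenian (720–635), Ediacaran (635–538.8).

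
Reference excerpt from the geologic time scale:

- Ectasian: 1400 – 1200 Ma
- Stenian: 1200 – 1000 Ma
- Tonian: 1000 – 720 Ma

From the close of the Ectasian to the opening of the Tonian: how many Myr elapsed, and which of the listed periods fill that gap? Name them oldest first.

200 million years; Stenian

End of Ectasian = 1200 Ma; start of Tonian = 1000 Ma.
Gap = 1200 − 1000 = 200 Myr.
Periods wholly inside 1200–1000 Ma: Stenian (1200–1000).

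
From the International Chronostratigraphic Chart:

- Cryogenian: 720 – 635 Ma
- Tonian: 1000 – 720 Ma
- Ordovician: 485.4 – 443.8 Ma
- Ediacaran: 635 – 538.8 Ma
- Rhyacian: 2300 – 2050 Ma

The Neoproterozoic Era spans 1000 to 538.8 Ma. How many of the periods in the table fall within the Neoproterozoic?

3

Periods inside 1000–538.8 Ma: Tonian, Cryogenian, Ediacaran — 3 in total.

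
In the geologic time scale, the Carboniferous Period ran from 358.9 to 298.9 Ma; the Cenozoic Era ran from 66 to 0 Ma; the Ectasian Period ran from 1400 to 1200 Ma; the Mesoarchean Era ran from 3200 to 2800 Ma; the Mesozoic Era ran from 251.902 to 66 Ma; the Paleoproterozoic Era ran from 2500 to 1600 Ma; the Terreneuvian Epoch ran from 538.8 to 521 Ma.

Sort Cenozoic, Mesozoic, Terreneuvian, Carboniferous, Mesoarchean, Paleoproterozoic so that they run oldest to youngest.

Sorting by start age (descending Ma, since larger Ma = older): Mesoarchean start 3200, Paleoproterozoic start 2500, Terreneuvian start 538.8, Carboniferous start 358.9, Mesozoic start 251.902, Cenozoic start 66.

Mesoarchean, Paleoproterozoic, Terreneuvian, Carboniferous, Mesozoic, Cenozoic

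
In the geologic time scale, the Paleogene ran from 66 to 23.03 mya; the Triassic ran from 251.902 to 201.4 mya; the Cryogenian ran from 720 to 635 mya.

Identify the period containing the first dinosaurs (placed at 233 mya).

233 Ma lies between 251.902 and 201.4 Ma, so it falls in the Triassic.

Triassic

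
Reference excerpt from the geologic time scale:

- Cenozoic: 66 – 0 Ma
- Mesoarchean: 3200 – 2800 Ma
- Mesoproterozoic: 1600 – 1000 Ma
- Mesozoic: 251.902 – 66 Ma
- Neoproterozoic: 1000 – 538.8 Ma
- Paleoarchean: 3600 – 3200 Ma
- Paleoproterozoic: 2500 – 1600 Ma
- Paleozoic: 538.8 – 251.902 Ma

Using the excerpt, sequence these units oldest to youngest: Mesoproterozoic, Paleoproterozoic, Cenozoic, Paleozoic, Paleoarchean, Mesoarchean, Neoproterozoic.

Paleoarchean, Mesoarchean, Paleoproterozoic, Mesoproterozoic, Neoproterozoic, Paleozoic, Cenozoic

Read off each span (Ma): Mesoproterozoic 1600–1000; Paleoproterozoic 2500–1600; Cenozoic 66–0; Paleozoic 538.8–251.902; Paleoarchean 3600–3200; Mesoarchean 3200–2800; Neoproterozoic 1000–538.8.
Larger Ma is older, so oldest→youngest is Paleoarchean, Mesoarchean, Paleoproterozoic, Mesoproterozoic, Neoproterozoic, Paleozoic, Cenozoic.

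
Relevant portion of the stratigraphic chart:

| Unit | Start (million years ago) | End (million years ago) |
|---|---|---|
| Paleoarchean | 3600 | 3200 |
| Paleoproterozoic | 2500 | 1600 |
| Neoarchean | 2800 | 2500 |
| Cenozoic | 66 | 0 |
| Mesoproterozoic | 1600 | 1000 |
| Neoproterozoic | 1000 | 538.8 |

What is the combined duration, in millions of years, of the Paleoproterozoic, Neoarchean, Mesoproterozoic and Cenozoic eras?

1866 million years

Each duration: Paleoproterozoic = 900; Neoarchean = 300; Mesoproterozoic = 600; Cenozoic = 66.
Sum: 900 + 300 + 600 + 66 = 1866 Myr.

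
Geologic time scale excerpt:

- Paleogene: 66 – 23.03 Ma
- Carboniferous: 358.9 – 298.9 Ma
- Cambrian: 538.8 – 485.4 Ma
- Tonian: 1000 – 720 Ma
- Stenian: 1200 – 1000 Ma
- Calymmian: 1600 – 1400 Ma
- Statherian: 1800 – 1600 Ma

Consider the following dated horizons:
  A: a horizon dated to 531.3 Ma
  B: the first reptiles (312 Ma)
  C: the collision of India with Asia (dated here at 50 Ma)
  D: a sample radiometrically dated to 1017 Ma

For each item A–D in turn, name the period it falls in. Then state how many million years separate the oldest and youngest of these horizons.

Match each age against the start–end ranges in the excerpt: A = 531.3 Ma → Cambrian (538.8–485.4); B = 312 Ma → Carboniferous (358.9–298.9); C = 50 Ma → Paleogene (66–23.03); D = 1017 Ma → Stenian (1200–1000).
The largest age is 1017 Ma and the smallest is 50 Ma; their difference is 967 Myr.

A — Cambrian; B — Carboniferous; C — Paleogene; D — Stenian; span 967 million years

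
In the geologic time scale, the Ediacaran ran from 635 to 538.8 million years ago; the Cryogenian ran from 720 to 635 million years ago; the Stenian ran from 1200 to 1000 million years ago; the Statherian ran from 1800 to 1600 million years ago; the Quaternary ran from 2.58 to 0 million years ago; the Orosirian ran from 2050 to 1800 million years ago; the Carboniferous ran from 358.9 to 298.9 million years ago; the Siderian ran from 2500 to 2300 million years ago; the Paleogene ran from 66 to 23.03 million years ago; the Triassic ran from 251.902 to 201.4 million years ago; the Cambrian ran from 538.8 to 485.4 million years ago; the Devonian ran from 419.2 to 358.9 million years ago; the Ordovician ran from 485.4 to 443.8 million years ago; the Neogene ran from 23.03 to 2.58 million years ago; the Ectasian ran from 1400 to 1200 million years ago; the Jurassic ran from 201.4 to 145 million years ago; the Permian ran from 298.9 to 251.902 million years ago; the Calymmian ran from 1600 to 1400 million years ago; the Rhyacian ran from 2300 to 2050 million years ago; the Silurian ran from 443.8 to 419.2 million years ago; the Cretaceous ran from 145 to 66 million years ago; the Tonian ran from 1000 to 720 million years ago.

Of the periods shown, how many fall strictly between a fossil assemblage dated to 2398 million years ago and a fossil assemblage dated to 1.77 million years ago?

2398 Ma sits inside the Siderian (2500–2300) and 1.77 Ma inside the Quaternary (2.58–0); neither of those is wholly between the two dates.
The listed periods lying completely between them are Rhyacian, Orosirian, Statherian, Calymmian, Ectasian, Stenian, Tonian, Cryogenian, Ediacaran, Cambrian, Ordovician, Silurian, Devonian, Carboniferous, Permian, Triassic, Jurassic, Cretaceous, Paleogene, Neogene — 20 in all.

20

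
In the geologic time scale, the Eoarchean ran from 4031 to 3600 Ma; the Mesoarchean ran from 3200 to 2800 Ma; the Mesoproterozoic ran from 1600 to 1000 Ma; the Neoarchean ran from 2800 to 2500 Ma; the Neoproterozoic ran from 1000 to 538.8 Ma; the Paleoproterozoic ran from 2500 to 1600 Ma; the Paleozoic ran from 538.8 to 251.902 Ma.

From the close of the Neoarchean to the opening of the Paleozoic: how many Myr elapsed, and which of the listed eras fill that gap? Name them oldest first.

The Neoarchean closes at 2500 Ma and the Paleozoic opens at 538.8 Ma, so the interval is 2500 − 538.8 = 1961.2 Myr.
An era fits inside if it starts at or after 2500 Ma and ends at or before 538.8 Ma; oldest first that gives Paleoproterozoic, Mesoproterozoic, Neoproterozoic.

1961.2 million years; Paleoproterozoic, Mesoproterozoic, Neoproterozoic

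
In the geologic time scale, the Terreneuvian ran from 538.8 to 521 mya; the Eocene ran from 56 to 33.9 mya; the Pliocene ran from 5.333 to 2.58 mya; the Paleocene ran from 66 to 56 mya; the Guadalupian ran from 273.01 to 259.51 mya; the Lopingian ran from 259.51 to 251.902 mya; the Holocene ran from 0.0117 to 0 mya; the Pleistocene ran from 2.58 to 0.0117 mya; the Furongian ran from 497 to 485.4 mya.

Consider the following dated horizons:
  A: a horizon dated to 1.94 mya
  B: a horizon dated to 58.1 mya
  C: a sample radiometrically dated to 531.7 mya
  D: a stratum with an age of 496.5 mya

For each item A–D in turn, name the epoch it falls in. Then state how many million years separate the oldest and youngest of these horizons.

A: 1.94 Ma lies in 2.58–0.0117 Ma, so Pleistocene.
B: 58.1 Ma lies in 66–56 Ma, so Paleocene.
C: 531.7 Ma lies in 538.8–521 Ma, so Terreneuvian.
D: 496.5 Ma lies in 497–485.4 Ma, so Furongian.
Oldest = 531.7 Ma, youngest = 1.94 Ma → span 529.76 Myr.

A — Pleistocene; B — Paleocene; C — Terreneuvian; D — Furongian; span 529.76 million years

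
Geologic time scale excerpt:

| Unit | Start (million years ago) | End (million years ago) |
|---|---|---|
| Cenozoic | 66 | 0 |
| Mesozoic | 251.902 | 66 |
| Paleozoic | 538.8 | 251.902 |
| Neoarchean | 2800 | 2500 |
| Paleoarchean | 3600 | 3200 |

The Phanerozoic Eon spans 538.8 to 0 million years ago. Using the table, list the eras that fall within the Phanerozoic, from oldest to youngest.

Eras with both bounds inside 538.8–0 Ma: Paleozoic (538.8–251.902), Mesozoic (251.902–66), Cenozoic (66–0).

Paleozoic, Mesozoic, Cenozoic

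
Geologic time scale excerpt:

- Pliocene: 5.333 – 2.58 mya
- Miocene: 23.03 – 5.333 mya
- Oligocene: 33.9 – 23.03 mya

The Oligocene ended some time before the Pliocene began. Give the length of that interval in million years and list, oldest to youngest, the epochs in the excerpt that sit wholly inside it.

The Oligocene closes at 23.03 Ma and the Pliocene opens at 5.333 Ma, so the interval is 23.03 − 5.333 = 17.697 Myr.
An epoch fits inside if it starts at or after 23.03 Ma and ends at or before 5.333 Ma; oldest first that gives Miocene.

17.697 million years; Miocene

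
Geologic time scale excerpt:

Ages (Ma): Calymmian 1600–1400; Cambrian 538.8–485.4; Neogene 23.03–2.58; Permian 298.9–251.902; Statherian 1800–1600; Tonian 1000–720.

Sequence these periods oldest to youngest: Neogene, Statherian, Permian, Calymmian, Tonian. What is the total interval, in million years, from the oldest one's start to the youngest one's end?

Start ages (Ma): Statherian 1800, Calymmian 1600, Tonian 1000, Permian 298.9, Neogene 23.03.
Ordered oldest to youngest: Statherian, Calymmian, Tonian, Permian, Neogene.
Span = 1800 − 2.58 = 1797.42 Myr.

Statherian → Calymmian → Tonian → Permian → Neogene; total span 1797.42 Myr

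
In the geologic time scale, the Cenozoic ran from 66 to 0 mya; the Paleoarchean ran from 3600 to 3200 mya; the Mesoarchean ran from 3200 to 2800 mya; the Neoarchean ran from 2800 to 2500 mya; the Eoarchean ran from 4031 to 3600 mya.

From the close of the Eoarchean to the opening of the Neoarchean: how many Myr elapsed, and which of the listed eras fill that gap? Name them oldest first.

800 million years; Paleoarchean, Mesoarchean

End of Eoarchean = 3600 Ma; start of Neoarchean = 2800 Ma.
Gap = 3600 − 2800 = 800 Myr.
Eras wholly inside 3600–2800 Ma: Paleoarchean (3600–3200), Mesoarchean (3200–2800).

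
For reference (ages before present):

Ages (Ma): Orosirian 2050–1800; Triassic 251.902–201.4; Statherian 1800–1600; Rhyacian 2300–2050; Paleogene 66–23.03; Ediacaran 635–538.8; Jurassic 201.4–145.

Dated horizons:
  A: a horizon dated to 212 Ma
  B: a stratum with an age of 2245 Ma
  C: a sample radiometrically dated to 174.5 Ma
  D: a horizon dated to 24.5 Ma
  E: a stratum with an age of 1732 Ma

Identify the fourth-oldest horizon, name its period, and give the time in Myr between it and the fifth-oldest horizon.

C, in the Jurassic; 150 million years to D

Sorted oldest-first by Ma: B (2245), E (1732), A (212), C (174.5), D (24.5).
The fourth oldest is C at 174.5 Ma, which lies in 201.4–145 Ma: the Jurassic.
The fifth oldest is D at 24.5 Ma; separation = |174.5 − 24.5| = 150 Myr.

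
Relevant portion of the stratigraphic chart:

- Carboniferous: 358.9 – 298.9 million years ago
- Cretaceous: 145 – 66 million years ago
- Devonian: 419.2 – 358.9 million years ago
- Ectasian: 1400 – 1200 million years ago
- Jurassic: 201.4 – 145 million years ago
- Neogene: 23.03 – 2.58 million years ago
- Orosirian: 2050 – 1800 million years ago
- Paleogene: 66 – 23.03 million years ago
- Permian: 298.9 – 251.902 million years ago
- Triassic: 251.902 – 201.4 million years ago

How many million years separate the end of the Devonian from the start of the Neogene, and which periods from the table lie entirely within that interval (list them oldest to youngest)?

335.87 million years; Carboniferous, Permian, Triassic, Jurassic, Cretaceous, Paleogene

End of Devonian = 358.9 Ma; start of Neogene = 23.03 Ma.
Gap = 358.9 − 23.03 = 335.87 Myr.
Periods wholly inside 358.9–23.03 Ma: Carboniferous (358.9–298.9), Permian (298.9–251.902), Triassic (251.902–201.4), Jurassic (201.4–145), Cretaceous (145–66), Paleogene (66–23.03).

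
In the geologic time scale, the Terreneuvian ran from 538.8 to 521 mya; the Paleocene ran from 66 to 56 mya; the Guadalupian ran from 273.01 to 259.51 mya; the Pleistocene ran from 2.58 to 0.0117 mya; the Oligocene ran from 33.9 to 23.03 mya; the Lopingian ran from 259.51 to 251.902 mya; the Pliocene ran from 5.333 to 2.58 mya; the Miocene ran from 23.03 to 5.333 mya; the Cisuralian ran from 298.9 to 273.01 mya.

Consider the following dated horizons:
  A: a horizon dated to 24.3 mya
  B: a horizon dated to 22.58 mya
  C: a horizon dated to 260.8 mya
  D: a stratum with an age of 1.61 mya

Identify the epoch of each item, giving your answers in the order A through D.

A — Oligocene; B — Miocene; C — Guadalupian; D — Pleistocene

A: 24.3 Ma lies in 33.9–23.03 Ma, so Oligocene.
B: 22.58 Ma lies in 23.03–5.333 Ma, so Miocene.
C: 260.8 Ma lies in 273.01–259.51 Ma, so Guadalupian.
D: 1.61 Ma lies in 2.58–0.0117 Ma, so Pleistocene.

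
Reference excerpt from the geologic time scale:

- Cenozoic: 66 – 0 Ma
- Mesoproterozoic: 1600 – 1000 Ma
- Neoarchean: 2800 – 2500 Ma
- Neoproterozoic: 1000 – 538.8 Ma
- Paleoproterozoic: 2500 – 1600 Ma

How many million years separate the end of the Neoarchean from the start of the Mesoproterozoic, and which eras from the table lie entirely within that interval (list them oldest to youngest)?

The Neoarchean closes at 2500 Ma and the Mesoproterozoic opens at 1600 Ma, so the interval is 2500 − 1600 = 900 Myr.
An era fits inside if it starts at or after 2500 Ma and ends at or before 1600 Ma; oldest first that gives Paleoproterozoic.

900 million years; Paleoproterozoic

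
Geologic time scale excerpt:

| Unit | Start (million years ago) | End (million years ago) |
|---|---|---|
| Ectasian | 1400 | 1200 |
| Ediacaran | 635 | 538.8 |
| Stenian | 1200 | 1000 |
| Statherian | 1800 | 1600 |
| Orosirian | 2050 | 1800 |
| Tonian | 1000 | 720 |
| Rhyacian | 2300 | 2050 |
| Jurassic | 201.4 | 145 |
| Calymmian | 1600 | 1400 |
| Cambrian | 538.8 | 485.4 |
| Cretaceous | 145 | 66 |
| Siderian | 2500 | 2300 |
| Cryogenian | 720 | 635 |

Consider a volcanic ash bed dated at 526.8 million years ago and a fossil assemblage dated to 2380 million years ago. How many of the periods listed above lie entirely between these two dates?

The older date is 2380 Ma and the younger is 526.8 Ma.
Periods with start < 2380 and end > 526.8 Ma: Rhyacian (2300–2050), Orosirian (2050–1800), Statherian (1800–1600), Calymmian (1600–1400), Ectasian (1400–1200), Stenian (1200–1000), Tonian (1000–720), Cryogenian (720–635), Ediacaran (635–538.8).
That is 9 complete periods.

9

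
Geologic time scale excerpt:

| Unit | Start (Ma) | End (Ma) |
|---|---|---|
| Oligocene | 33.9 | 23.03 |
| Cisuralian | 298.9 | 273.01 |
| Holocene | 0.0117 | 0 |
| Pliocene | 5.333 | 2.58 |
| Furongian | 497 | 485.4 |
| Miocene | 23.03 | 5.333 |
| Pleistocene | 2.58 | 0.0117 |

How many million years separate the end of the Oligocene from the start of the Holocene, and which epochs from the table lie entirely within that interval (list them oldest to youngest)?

End of Oligocene = 23.03 Ma; start of Holocene = 0.0117 Ma.
Gap = 23.03 − 0.0117 = 23.0183 Myr.
Epochs wholly inside 23.03–0.0117 Ma: Miocene (23.03–5.333), Pliocene (5.333–2.58), Pleistocene (2.58–0.0117).

23.0183 million years; Miocene, Pliocene, Pleistocene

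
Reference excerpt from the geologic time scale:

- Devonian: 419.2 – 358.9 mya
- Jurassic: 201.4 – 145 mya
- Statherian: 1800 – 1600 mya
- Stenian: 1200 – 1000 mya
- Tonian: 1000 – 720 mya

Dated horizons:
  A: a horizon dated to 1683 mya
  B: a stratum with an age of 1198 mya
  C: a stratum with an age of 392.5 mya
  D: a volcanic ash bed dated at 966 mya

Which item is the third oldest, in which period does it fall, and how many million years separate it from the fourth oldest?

D, in the Tonian; 573.5 million years to C

Larger Ma means older, so oldest first: A 1683 > B 1198 > D 966 > C 392.5.
Counting 3 along gives D (966 Ma); the excerpt puts that inside the Tonian, 1000–720 Ma.
Next in line is C (392.5 Ma), and 966 − 392.5 = 573.5 Myr.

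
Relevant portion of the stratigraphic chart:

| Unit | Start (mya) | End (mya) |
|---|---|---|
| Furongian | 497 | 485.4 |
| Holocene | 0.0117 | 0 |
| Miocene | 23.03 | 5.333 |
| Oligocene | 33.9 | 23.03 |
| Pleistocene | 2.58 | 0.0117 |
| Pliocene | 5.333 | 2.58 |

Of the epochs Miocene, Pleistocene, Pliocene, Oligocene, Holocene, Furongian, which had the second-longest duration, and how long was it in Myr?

Furongian, 11.6 million years

Start − end for each: Miocene 23.03 − 5.333 = 17.697; Pleistocene 2.58 − 0.0117 = 2.5683; Pliocene 5.333 − 2.58 = 2.753; Oligocene 33.9 − 23.03 = 10.87; Holocene 0.0117 − 0 = 0.0117; Furongian 497 − 485.4 = 11.6.
Ranking these from longest: Miocene > Furongian > Oligocene > Pliocene > Pleistocene > Holocene.
Position 2 in that ranking is Furongian, which lasted 11.6 Myr.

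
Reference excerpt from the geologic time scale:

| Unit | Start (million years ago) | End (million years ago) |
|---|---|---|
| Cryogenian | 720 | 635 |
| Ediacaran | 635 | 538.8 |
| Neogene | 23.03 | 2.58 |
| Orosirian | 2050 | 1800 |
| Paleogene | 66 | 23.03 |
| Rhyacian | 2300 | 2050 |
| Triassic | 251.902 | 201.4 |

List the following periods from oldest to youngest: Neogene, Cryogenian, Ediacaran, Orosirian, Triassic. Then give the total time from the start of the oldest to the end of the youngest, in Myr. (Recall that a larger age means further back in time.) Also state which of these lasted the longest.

Orosirian, Cryogenian, Ediacaran, Triassic, Neogene; total span 2047.42 Myr; longest is Orosirian

Start ages (Ma): Orosirian 2050, Cryogenian 720, Ediacaran 635, Triassic 251.902, Neogene 23.03.
Ordered oldest to youngest: Orosirian, Cryogenian, Ediacaran, Triassic, Neogene.
Span = 2050 − 2.58 = 2047.42 Myr.
Durations: Ediacaran 96.2, Cryogenian 85, Neogene 20.45, Orosirian 250, Triassic 50.502 → longest is Orosirian (250 Myr).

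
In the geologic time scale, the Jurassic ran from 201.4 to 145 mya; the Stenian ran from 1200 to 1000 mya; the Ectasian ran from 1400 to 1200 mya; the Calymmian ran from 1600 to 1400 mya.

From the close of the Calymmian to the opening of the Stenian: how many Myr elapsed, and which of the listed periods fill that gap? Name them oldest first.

End of Calymmian = 1400 Ma; start of Stenian = 1200 Ma.
Gap = 1400 − 1200 = 200 Myr.
Periods wholly inside 1400–1200 Ma: Ectasian (1400–1200).

200 million years; Ectasian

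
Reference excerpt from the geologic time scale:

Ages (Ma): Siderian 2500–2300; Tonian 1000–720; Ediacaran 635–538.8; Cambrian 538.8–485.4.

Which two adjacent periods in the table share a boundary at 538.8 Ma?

The Ediacaran ends at 538.8 Ma and the Cambrian begins at 538.8 Ma, so they share that boundary.

Ediacaran and Cambrian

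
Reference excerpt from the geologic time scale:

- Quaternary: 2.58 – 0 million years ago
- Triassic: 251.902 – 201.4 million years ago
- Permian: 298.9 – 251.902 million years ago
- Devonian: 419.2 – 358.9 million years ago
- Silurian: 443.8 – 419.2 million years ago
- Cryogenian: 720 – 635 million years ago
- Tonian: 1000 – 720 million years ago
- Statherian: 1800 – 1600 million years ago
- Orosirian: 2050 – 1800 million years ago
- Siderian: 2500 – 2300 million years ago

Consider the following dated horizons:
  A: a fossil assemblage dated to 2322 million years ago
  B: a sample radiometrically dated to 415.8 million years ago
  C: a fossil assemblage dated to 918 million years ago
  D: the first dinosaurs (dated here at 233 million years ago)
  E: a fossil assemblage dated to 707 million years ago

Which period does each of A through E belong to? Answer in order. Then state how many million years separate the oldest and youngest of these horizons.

Match each age against the start–end ranges in the excerpt: A = 2322 Ma → Siderian (2500–2300); B = 415.8 Ma → Devonian (419.2–358.9); C = 918 Ma → Tonian (1000–720); D = 233 Ma → Triassic (251.902–201.4); E = 707 Ma → Cryogenian (720–635).
The largest age is 2322 Ma and the smallest is 233 Ma; their difference is 2089 Myr.

A — Siderian; B — Devonian; C — Tonian; D — Triassic; E — Cryogenian; span 2089 million years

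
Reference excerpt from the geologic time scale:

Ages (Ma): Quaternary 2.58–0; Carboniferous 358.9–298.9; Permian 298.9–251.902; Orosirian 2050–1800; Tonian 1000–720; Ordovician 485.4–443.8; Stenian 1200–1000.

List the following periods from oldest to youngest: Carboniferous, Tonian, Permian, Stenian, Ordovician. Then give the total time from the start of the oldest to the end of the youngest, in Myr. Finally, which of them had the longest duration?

Stenian → Tonian → Ordovician → Carboniferous → Permian; total span 948.098 Myr; longest is Tonian

Start ages (Ma): Stenian 1200, Tonian 1000, Ordovician 485.4, Carboniferous 358.9, Permian 298.9.
Ordered oldest to youngest: Stenian, Tonian, Ordovician, Carboniferous, Permian.
Span = 1200 − 251.902 = 948.098 Myr.
Durations: Stenian 200, Permian 46.998, Carboniferous 60, Tonian 280, Ordovician 41.6 → longest is Tonian (280 Myr).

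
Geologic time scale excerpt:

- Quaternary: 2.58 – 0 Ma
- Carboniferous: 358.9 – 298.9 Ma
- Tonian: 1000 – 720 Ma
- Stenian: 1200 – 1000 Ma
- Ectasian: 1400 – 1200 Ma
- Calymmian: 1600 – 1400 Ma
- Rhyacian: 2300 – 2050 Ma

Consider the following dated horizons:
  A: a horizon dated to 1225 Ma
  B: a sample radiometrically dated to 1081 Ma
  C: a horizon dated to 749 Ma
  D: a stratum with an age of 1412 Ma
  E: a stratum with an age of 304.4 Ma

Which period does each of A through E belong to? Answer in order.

A: 1225 Ma lies in 1400–1200 Ma, so Ectasian.
B: 1081 Ma lies in 1200–1000 Ma, so Stenian.
C: 749 Ma lies in 1000–720 Ma, so Tonian.
D: 1412 Ma lies in 1600–1400 Ma, so Calymmian.
E: 304.4 Ma lies in 358.9–298.9 Ma, so Carboniferous.

A — Ectasian; B — Stenian; C — Tonian; D — Calymmian; E — Carboniferous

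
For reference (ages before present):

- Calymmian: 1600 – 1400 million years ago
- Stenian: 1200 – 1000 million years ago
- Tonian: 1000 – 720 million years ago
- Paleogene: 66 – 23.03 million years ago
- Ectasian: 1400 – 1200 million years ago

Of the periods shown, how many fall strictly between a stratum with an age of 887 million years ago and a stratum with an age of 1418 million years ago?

2

The older date is 1418 Ma and the younger is 887 Ma.
Periods with start < 1418 and end > 887 Ma: Ectasian (1400–1200), Stenian (1200–1000).
That is 2 complete periods.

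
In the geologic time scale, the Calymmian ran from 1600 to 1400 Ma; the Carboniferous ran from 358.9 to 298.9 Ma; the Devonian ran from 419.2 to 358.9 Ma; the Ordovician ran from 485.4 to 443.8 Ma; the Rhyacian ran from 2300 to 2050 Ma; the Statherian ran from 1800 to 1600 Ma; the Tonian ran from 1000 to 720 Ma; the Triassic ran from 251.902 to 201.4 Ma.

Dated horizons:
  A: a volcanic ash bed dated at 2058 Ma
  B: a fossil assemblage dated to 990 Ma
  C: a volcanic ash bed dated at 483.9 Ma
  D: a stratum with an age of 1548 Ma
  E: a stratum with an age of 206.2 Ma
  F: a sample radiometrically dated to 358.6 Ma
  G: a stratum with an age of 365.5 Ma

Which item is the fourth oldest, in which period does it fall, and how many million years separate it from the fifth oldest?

Sorted oldest-first by Ma: A (2058), D (1548), B (990), C (483.9), G (365.5), F (358.6), E (206.2).
The fourth oldest is C at 483.9 Ma, which lies in 485.4–443.8 Ma: the Ordovician.
The fifth oldest is G at 365.5 Ma; separation = |483.9 − 365.5| = 118.4 Myr.

C, in the Ordovician; 118.4 million years to G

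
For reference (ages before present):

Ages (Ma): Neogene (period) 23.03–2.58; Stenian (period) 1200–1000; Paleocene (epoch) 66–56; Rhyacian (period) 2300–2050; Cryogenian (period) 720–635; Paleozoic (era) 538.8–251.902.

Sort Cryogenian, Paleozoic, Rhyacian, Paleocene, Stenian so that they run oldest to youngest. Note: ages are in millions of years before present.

Read off each span (Ma): Cryogenian 720–635; Paleozoic 538.8–251.902; Rhyacian 2300–2050; Paleocene 66–56; Stenian 1200–1000.
Larger Ma is older, so oldest→youngest is Rhyacian, Stenian, Cryogenian, Paleozoic, Paleocene.

Rhyacian → Stenian → Cryogenian → Paleozoic → Paleocene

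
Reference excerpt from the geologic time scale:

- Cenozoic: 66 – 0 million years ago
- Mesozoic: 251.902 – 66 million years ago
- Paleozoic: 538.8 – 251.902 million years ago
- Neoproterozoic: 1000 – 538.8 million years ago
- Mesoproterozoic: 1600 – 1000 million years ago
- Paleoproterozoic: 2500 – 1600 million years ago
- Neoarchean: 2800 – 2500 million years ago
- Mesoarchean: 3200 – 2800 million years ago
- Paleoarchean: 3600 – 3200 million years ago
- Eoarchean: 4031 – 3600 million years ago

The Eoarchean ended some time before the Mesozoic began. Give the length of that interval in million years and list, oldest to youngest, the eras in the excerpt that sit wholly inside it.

3348.098 million years; Paleoarchean, Mesoarchean, Neoarchean, Paleoproterozoic, Mesoproterozoic, Neoproterozoic, Paleozoic

The Eoarchean closes at 3600 Ma and the Mesozoic opens at 251.902 Ma, so the interval is 3600 − 251.902 = 3348.098 Myr.
An era fits inside if it starts at or after 3600 Ma and ends at or before 251.902 Ma; oldest first that gives Paleoarchean, Mesoarchean, Neoarchean, Paleoproterozoic, Mesoproterozoic, Neoproterozoic, Paleozoic.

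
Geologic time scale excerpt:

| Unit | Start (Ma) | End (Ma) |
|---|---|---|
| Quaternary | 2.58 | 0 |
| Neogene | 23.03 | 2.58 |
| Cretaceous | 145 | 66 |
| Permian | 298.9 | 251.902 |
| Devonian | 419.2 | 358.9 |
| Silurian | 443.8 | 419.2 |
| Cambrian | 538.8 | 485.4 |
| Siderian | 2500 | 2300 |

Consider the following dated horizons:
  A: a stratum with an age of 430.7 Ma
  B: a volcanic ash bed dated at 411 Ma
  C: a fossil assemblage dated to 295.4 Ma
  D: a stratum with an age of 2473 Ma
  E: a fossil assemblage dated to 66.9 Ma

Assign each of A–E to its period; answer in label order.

A: 430.7 Ma lies in 443.8–419.2 Ma, so Silurian.
B: 411 Ma lies in 419.2–358.9 Ma, so Devonian.
C: 295.4 Ma lies in 298.9–251.902 Ma, so Permian.
D: 2473 Ma lies in 2500–2300 Ma, so Siderian.
E: 66.9 Ma lies in 145–66 Ma, so Cretaceous.

A — Silurian; B — Devonian; C — Permian; D — Siderian; E — Cretaceous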